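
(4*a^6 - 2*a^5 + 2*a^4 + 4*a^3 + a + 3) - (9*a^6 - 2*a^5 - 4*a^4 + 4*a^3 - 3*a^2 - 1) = -5*a^6 + 6*a^4 + 3*a^2 + a + 4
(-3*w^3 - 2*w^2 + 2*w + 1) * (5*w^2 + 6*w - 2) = -15*w^5 - 28*w^4 + 4*w^3 + 21*w^2 + 2*w - 2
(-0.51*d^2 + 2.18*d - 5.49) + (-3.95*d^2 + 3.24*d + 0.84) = -4.46*d^2 + 5.42*d - 4.65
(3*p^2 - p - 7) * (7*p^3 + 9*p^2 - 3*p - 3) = 21*p^5 + 20*p^4 - 67*p^3 - 69*p^2 + 24*p + 21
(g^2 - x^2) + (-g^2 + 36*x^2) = 35*x^2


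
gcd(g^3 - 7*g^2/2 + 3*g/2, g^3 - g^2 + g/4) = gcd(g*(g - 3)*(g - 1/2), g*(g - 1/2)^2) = g^2 - g/2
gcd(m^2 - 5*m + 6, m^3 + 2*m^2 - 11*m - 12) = m - 3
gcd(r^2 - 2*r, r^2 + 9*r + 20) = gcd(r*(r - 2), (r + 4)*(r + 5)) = 1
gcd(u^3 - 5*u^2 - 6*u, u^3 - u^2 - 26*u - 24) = u^2 - 5*u - 6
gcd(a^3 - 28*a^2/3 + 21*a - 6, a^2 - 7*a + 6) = a - 6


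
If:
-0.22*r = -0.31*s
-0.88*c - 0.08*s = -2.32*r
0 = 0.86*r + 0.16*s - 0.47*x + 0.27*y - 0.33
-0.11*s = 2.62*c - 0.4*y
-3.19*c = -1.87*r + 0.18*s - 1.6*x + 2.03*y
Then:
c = -0.13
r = -0.05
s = -0.04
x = -1.31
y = -0.87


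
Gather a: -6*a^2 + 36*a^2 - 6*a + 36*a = 30*a^2 + 30*a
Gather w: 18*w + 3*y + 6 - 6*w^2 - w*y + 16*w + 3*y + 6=-6*w^2 + w*(34 - y) + 6*y + 12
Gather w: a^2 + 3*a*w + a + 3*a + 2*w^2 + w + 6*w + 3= a^2 + 4*a + 2*w^2 + w*(3*a + 7) + 3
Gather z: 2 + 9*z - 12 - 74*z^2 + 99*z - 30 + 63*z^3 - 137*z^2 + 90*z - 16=63*z^3 - 211*z^2 + 198*z - 56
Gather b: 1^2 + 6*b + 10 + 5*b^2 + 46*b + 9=5*b^2 + 52*b + 20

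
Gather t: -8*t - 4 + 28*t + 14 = 20*t + 10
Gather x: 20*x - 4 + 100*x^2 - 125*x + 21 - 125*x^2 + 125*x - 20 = -25*x^2 + 20*x - 3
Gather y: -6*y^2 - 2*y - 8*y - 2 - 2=-6*y^2 - 10*y - 4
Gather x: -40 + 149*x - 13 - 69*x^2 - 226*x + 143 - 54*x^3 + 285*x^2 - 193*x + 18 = -54*x^3 + 216*x^2 - 270*x + 108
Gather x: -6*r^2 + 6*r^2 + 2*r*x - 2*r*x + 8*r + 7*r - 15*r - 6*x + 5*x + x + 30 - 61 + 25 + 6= 0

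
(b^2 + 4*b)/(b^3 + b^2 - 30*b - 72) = b/(b^2 - 3*b - 18)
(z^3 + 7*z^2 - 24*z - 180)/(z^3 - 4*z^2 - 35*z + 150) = (z + 6)/(z - 5)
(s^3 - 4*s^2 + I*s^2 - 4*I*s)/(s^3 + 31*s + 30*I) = s*(s - 4)/(s^2 - I*s + 30)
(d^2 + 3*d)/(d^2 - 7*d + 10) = d*(d + 3)/(d^2 - 7*d + 10)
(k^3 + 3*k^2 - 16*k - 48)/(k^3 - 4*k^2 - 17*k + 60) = (k^2 - k - 12)/(k^2 - 8*k + 15)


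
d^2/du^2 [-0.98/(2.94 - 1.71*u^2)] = (17.193708*u^2 + 9.853704)/(1.71*u^2 - 2.94)^3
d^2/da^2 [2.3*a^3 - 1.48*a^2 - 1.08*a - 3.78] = 13.8*a - 2.96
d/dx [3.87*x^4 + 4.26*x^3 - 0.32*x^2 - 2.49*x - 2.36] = 15.48*x^3 + 12.78*x^2 - 0.64*x - 2.49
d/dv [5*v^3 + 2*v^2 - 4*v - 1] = 15*v^2 + 4*v - 4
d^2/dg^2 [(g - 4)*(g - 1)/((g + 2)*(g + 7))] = 4*(-7*g^3 - 15*g^2 + 159*g + 547)/(g^6 + 27*g^5 + 285*g^4 + 1485*g^3 + 3990*g^2 + 5292*g + 2744)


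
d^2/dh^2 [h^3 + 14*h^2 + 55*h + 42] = 6*h + 28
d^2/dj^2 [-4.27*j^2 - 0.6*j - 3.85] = -8.54000000000000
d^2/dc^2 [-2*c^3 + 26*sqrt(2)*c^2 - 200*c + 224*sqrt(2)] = -12*c + 52*sqrt(2)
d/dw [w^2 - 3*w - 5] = 2*w - 3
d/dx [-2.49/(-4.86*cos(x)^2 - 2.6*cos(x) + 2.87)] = (24.2028*cos(x) + 6.474)*sin(x)/(4.86*cos(x)^2 + 2.6*cos(x) - 2.87)^2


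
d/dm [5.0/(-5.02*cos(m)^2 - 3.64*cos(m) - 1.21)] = -(50.2*cos(m) + 18.2)*sin(m)/(5.02*cos(m)^2 + 3.64*cos(m) + 1.21)^2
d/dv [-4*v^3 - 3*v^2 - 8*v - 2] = -12*v^2 - 6*v - 8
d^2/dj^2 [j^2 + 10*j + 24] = 2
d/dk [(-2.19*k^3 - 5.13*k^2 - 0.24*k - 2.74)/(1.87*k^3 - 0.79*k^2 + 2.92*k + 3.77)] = (-1.77635683940025e-15*k^5 + 11.3232*k^4 - 11.892*k^3 - 24.5667*k^2 - 43.0094*k + 7.096)/(3.4969*k^6 - 2.9546*k^5 + 11.5449*k^4 + 9.4862*k^3 + 2.5698*k^2 + 22.0168*k + 14.2129)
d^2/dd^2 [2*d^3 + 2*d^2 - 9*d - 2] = 12*d + 4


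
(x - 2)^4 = x^4 - 8*x^3 + 24*x^2 - 32*x + 16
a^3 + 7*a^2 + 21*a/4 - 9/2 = (a - 1/2)*(a + 3/2)*(a + 6)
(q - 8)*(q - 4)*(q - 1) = q^3 - 13*q^2 + 44*q - 32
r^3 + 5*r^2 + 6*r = r*(r + 2)*(r + 3)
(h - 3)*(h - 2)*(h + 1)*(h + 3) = h^4 - h^3 - 11*h^2 + 9*h + 18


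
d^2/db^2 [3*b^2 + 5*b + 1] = 6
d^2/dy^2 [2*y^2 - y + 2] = 4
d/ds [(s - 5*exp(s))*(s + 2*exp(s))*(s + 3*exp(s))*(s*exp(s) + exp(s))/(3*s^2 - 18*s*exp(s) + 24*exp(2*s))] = (s^6 + 3*s^5 - 65*s^4*exp(2*s) - 18*s^4*exp(s) + s^4 + 108*s^3*exp(3*s) - 33*s^3*exp(2*s) - 12*s^3*exp(s) + 388*s^2*exp(4*s) + 252*s^2*exp(3*s) + 43*s^2*exp(2*s) - 480*s*exp(5*s) + 84*s*exp(4*s) + 60*s*exp(3*s) - 720*exp(5*s) - 332*exp(4*s))*exp(s)/(3*(s^4 - 12*s^3*exp(s) + 52*s^2*exp(2*s) - 96*s*exp(3*s) + 64*exp(4*s)))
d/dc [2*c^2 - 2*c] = 4*c - 2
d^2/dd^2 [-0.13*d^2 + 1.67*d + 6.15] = -0.260000000000000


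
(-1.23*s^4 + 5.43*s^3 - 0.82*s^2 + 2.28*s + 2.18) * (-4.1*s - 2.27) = 5.043*s^5 - 19.4709*s^4 - 8.9641*s^3 - 7.4866*s^2 - 14.1136*s - 4.9486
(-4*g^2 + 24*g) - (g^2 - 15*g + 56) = -5*g^2 + 39*g - 56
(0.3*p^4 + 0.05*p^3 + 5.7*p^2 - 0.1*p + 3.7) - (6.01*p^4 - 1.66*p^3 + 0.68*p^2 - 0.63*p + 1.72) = -5.71*p^4 + 1.71*p^3 + 5.02*p^2 + 0.53*p + 1.98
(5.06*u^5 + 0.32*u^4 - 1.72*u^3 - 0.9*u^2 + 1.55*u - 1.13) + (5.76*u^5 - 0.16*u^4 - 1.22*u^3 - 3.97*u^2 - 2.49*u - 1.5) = 10.82*u^5 + 0.16*u^4 - 2.94*u^3 - 4.87*u^2 - 0.94*u - 2.63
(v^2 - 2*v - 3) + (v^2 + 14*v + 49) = 2*v^2 + 12*v + 46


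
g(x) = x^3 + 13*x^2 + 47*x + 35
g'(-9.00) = 56.00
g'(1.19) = 82.19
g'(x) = 3*x^2 + 26*x + 47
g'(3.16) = 159.12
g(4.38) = 574.28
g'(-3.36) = -6.49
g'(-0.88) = 26.44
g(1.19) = 111.02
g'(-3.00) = -4.00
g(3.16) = 344.89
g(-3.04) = -15.83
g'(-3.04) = -4.32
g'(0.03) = 47.78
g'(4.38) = 218.43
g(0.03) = 36.42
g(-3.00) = -16.00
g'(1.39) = 88.94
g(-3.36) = -14.09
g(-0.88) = 3.03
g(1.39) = 128.13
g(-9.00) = -64.00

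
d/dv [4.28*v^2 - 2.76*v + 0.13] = 8.56*v - 2.76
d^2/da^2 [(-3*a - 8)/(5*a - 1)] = -430/(5*a - 1)^3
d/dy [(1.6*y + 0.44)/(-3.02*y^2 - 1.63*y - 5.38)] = (4.832*y^2 + 2.6576*y - 7.8908)/(9.1204*y^4 + 9.8452*y^3 + 35.1521*y^2 + 17.5388*y + 28.9444)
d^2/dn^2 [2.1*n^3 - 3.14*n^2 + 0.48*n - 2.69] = 12.6*n - 6.28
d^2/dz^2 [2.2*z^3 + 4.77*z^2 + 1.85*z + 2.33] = 13.2*z + 9.54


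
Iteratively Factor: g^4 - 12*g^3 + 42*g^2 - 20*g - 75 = (g + 1)*(g^3 - 13*g^2 + 55*g - 75) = (g - 5)*(g + 1)*(g^2 - 8*g + 15) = (g - 5)^2*(g + 1)*(g - 3)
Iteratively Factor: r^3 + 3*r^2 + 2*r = (r + 2)*(r^2 + r) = r*(r + 2)*(r + 1)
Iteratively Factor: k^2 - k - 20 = (k - 5)*(k + 4)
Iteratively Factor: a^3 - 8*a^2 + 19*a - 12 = (a - 1)*(a^2 - 7*a + 12) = (a - 3)*(a - 1)*(a - 4)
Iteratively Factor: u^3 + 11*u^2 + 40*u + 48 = (u + 3)*(u^2 + 8*u + 16) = (u + 3)*(u + 4)*(u + 4)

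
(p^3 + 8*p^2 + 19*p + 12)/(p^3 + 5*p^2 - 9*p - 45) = (p^2 + 5*p + 4)/(p^2 + 2*p - 15)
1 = 1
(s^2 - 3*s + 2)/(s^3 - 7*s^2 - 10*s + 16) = (s - 2)/(s^2 - 6*s - 16)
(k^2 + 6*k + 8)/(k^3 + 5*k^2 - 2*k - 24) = (k + 2)/(k^2 + k - 6)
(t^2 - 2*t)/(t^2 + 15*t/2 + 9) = 2*t*(t - 2)/(2*t^2 + 15*t + 18)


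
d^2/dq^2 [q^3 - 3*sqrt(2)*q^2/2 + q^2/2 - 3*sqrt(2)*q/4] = 6*q - 3*sqrt(2) + 1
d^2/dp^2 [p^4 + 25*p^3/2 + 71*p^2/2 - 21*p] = 12*p^2 + 75*p + 71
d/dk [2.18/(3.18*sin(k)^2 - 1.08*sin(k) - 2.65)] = (2.3544 - 13.8648*sin(k))*cos(k)/(-3.18*sin(k)^2 + 1.08*sin(k) + 2.65)^2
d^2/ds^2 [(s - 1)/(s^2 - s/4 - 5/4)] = 8*((1 - s)*(8*s - 1)^2 + (5 - 12*s)*(-4*s^2 + s + 5))/(-4*s^2 + s + 5)^3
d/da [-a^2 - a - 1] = -2*a - 1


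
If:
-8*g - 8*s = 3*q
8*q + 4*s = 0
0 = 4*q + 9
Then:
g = -117/32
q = -9/4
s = 9/2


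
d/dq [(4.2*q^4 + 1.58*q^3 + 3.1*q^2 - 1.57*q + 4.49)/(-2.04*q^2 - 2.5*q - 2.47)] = (-17.136*q^5 - 34.7232*q^4 - 49.396*q^3 - 22.6606*q^2 + 3.0052*q + 15.1029)/(4.1616*q^4 + 10.2*q^3 + 16.3276*q^2 + 12.35*q + 6.1009)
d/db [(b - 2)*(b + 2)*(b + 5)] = 3*b^2 + 10*b - 4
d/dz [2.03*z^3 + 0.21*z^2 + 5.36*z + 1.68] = 6.09*z^2 + 0.42*z + 5.36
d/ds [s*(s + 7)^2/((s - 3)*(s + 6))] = (s^4 + 6*s^3 - 61*s^2 - 504*s - 882)/(s^4 + 6*s^3 - 27*s^2 - 108*s + 324)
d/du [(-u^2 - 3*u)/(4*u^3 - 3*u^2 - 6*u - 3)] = (4*u^4 + 24*u^3 - 3*u^2 + 6*u + 9)/(16*u^6 - 24*u^5 - 39*u^4 + 12*u^3 + 54*u^2 + 36*u + 9)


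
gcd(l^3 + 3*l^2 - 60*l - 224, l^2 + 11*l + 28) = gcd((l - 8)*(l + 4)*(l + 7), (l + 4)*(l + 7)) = l^2 + 11*l + 28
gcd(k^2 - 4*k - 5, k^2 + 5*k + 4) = k + 1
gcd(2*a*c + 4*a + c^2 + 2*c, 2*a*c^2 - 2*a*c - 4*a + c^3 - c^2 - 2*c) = 2*a + c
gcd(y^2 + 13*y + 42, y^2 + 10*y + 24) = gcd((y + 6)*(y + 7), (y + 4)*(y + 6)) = y + 6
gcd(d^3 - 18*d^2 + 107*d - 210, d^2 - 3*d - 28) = d - 7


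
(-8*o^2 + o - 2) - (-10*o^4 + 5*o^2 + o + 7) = 10*o^4 - 13*o^2 - 9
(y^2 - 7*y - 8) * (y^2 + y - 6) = y^4 - 6*y^3 - 21*y^2 + 34*y + 48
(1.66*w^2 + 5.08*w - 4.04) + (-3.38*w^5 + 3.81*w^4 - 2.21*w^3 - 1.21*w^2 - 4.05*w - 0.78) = -3.38*w^5 + 3.81*w^4 - 2.21*w^3 + 0.45*w^2 + 1.03*w - 4.82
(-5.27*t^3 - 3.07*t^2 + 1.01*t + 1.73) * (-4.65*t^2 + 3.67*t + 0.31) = 24.5055*t^5 - 5.0654*t^4 - 17.5971*t^3 - 5.2895*t^2 + 6.6622*t + 0.5363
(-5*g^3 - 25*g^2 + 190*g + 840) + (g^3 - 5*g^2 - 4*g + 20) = -4*g^3 - 30*g^2 + 186*g + 860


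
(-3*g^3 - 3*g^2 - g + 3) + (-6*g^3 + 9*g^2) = -9*g^3 + 6*g^2 - g + 3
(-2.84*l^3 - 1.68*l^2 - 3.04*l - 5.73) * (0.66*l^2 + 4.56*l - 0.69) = -1.8744*l^5 - 14.0592*l^4 - 7.7076*l^3 - 16.485*l^2 - 24.0312*l + 3.9537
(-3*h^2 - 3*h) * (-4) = 12*h^2 + 12*h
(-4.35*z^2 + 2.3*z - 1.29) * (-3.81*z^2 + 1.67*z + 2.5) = 16.5735*z^4 - 16.0275*z^3 - 2.1191*z^2 + 3.5957*z - 3.225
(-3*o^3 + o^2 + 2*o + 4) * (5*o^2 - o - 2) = -15*o^5 + 8*o^4 + 15*o^3 + 16*o^2 - 8*o - 8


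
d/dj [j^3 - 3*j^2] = 3*j*(j - 2)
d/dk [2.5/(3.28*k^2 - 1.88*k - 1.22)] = (4.7 - 16.4*k)/(-3.28*k^2 + 1.88*k + 1.22)^2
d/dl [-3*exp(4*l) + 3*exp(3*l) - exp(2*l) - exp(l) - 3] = (-12*exp(3*l) + 9*exp(2*l) - 2*exp(l) - 1)*exp(l)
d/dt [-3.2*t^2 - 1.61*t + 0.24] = -6.4*t - 1.61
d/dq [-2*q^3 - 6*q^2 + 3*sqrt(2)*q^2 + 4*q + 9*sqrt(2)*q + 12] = -6*q^2 - 12*q + 6*sqrt(2)*q + 4 + 9*sqrt(2)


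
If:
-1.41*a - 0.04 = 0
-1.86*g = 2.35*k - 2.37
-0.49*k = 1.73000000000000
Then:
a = -0.03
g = 5.73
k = -3.53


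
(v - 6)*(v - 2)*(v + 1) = v^3 - 7*v^2 + 4*v + 12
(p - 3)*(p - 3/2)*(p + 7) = p^3 + 5*p^2/2 - 27*p + 63/2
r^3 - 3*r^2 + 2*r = r*(r - 2)*(r - 1)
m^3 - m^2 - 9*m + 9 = (m - 3)*(m - 1)*(m + 3)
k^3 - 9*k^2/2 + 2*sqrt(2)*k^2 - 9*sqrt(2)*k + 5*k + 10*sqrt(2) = (k - 5/2)*(k - 2)*(k + 2*sqrt(2))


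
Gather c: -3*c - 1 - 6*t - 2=-3*c - 6*t - 3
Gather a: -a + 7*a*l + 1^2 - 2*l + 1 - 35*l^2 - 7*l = a*(7*l - 1) - 35*l^2 - 9*l + 2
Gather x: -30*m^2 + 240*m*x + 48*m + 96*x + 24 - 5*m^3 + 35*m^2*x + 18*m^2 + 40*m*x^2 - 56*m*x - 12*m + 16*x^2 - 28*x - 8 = -5*m^3 - 12*m^2 + 36*m + x^2*(40*m + 16) + x*(35*m^2 + 184*m + 68) + 16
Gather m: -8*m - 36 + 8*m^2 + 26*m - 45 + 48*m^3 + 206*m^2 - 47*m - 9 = 48*m^3 + 214*m^2 - 29*m - 90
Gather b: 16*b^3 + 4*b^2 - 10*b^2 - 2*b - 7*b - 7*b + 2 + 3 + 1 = 16*b^3 - 6*b^2 - 16*b + 6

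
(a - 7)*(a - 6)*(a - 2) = a^3 - 15*a^2 + 68*a - 84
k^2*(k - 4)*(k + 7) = k^4 + 3*k^3 - 28*k^2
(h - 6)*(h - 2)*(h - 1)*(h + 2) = h^4 - 7*h^3 + 2*h^2 + 28*h - 24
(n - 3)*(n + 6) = n^2 + 3*n - 18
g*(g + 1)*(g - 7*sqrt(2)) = g^3 - 7*sqrt(2)*g^2 + g^2 - 7*sqrt(2)*g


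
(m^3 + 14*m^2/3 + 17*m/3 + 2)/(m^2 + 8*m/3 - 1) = (3*m^2 + 5*m + 2)/(3*m - 1)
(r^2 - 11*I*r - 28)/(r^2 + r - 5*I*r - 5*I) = (r^2 - 11*I*r - 28)/(r^2 + r - 5*I*r - 5*I)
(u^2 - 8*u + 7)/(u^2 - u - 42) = (u - 1)/(u + 6)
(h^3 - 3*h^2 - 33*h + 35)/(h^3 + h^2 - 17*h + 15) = (h - 7)/(h - 3)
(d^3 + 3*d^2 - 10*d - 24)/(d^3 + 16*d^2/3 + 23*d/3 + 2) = 3*(d^2 + d - 12)/(3*d^2 + 10*d + 3)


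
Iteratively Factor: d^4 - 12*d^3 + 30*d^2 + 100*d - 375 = (d - 5)*(d^3 - 7*d^2 - 5*d + 75) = (d - 5)*(d + 3)*(d^2 - 10*d + 25) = (d - 5)^2*(d + 3)*(d - 5)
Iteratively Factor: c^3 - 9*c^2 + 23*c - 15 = (c - 1)*(c^2 - 8*c + 15) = (c - 5)*(c - 1)*(c - 3)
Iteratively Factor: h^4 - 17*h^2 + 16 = (h - 1)*(h^3 + h^2 - 16*h - 16) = (h - 1)*(h + 1)*(h^2 - 16) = (h - 1)*(h + 1)*(h + 4)*(h - 4)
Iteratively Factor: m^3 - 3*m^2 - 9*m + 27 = (m + 3)*(m^2 - 6*m + 9) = (m - 3)*(m + 3)*(m - 3)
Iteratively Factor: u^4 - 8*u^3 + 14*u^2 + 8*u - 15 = (u - 5)*(u^3 - 3*u^2 - u + 3) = (u - 5)*(u - 3)*(u^2 - 1) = (u - 5)*(u - 3)*(u - 1)*(u + 1)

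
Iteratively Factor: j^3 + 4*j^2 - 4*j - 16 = (j - 2)*(j^2 + 6*j + 8) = (j - 2)*(j + 2)*(j + 4)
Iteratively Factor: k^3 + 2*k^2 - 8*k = (k)*(k^2 + 2*k - 8) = k*(k + 4)*(k - 2)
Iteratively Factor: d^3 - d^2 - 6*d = (d)*(d^2 - d - 6) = d*(d - 3)*(d + 2)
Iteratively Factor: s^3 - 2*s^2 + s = (s - 1)*(s^2 - s) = (s - 1)^2*(s)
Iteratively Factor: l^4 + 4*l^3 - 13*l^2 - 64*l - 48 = (l + 4)*(l^3 - 13*l - 12) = (l + 1)*(l + 4)*(l^2 - l - 12) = (l + 1)*(l + 3)*(l + 4)*(l - 4)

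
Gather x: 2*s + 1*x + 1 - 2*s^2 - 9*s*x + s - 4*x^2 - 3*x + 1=-2*s^2 + 3*s - 4*x^2 + x*(-9*s - 2) + 2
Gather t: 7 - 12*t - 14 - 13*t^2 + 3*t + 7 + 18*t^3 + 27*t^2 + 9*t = 18*t^3 + 14*t^2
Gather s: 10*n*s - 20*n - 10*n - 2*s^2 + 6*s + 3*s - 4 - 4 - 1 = -30*n - 2*s^2 + s*(10*n + 9) - 9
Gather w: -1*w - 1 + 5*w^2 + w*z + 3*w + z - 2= 5*w^2 + w*(z + 2) + z - 3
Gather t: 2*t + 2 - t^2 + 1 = -t^2 + 2*t + 3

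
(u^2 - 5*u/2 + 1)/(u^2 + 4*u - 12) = (u - 1/2)/(u + 6)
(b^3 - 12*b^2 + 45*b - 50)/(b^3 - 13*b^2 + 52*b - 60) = (b - 5)/(b - 6)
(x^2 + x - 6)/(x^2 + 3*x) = (x - 2)/x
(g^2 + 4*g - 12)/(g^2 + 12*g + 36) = (g - 2)/(g + 6)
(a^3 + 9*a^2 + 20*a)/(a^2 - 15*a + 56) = a*(a^2 + 9*a + 20)/(a^2 - 15*a + 56)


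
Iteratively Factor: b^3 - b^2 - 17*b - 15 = (b + 3)*(b^2 - 4*b - 5) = (b - 5)*(b + 3)*(b + 1)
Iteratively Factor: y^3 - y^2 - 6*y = (y)*(y^2 - y - 6) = y*(y - 3)*(y + 2)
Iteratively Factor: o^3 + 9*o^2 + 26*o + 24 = (o + 4)*(o^2 + 5*o + 6) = (o + 3)*(o + 4)*(o + 2)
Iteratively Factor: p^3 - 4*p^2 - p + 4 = (p - 1)*(p^2 - 3*p - 4) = (p - 1)*(p + 1)*(p - 4)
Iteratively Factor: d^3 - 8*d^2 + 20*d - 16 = (d - 2)*(d^2 - 6*d + 8) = (d - 4)*(d - 2)*(d - 2)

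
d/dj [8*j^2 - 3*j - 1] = 16*j - 3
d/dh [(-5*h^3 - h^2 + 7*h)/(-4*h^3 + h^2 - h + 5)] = (-9*h^4 + 66*h^3 - 81*h^2 - 10*h + 35)/(16*h^6 - 8*h^5 + 9*h^4 - 42*h^3 + 11*h^2 - 10*h + 25)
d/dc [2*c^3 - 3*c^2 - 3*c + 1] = 6*c^2 - 6*c - 3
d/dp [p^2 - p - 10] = 2*p - 1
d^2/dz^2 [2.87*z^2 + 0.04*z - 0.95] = 5.74000000000000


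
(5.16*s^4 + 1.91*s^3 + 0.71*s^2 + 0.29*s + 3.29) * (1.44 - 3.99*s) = -20.5884*s^5 - 0.1905*s^4 - 0.0825*s^3 - 0.1347*s^2 - 12.7095*s + 4.7376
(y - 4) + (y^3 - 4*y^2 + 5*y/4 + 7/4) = y^3 - 4*y^2 + 9*y/4 - 9/4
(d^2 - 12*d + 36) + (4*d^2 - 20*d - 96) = 5*d^2 - 32*d - 60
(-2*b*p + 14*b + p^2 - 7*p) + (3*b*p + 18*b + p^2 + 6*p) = b*p + 32*b + 2*p^2 - p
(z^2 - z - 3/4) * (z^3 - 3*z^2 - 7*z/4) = z^5 - 4*z^4 + z^3/2 + 4*z^2 + 21*z/16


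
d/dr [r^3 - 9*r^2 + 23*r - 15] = 3*r^2 - 18*r + 23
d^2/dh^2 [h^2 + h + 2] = 2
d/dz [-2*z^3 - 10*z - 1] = -6*z^2 - 10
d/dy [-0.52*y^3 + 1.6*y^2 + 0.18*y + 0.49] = -1.56*y^2 + 3.2*y + 0.18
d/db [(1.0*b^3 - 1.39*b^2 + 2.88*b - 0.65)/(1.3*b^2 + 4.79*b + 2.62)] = (1.3*b^4 + 9.58*b^3 - 2.5421*b^2 - 5.5936*b + 10.6591)/(1.69*b^4 + 12.454*b^3 + 29.7561*b^2 + 25.0996*b + 6.8644)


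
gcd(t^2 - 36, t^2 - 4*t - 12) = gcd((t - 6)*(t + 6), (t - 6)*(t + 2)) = t - 6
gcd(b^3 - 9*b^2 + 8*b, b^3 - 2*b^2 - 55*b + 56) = b^2 - 9*b + 8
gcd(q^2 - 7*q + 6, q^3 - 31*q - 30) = q - 6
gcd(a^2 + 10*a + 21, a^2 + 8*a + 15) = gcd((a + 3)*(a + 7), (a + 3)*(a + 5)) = a + 3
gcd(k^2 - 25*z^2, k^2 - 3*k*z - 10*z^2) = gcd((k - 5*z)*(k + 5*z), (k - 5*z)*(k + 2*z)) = -k + 5*z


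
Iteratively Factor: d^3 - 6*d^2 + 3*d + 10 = (d - 2)*(d^2 - 4*d - 5) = (d - 5)*(d - 2)*(d + 1)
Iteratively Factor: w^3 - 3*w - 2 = (w + 1)*(w^2 - w - 2) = (w - 2)*(w + 1)*(w + 1)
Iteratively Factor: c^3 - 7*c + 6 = (c - 1)*(c^2 + c - 6) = (c - 2)*(c - 1)*(c + 3)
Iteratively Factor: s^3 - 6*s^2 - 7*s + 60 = (s + 3)*(s^2 - 9*s + 20) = (s - 4)*(s + 3)*(s - 5)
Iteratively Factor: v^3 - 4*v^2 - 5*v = (v - 5)*(v^2 + v) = v*(v - 5)*(v + 1)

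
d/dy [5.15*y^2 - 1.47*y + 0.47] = 10.3*y - 1.47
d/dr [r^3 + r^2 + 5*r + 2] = 3*r^2 + 2*r + 5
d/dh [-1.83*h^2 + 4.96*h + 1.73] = 4.96 - 3.66*h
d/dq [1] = 0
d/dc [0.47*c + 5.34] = 0.470000000000000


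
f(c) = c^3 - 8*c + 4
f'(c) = 3*c^2 - 8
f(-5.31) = -103.24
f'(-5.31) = 76.59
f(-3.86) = -22.63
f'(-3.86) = 36.70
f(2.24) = -2.68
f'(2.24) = 7.05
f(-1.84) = 12.49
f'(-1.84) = 2.16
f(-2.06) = 11.74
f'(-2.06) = 4.73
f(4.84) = 78.66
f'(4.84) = 62.28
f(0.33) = 1.40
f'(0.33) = -7.67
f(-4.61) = -57.09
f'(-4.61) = 55.76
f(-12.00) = -1628.00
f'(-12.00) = 424.00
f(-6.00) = -164.00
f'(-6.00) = 100.00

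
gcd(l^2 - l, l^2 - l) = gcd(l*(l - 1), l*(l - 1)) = l^2 - l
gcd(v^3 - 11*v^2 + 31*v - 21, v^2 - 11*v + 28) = v - 7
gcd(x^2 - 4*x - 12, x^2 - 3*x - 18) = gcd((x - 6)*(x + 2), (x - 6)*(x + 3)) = x - 6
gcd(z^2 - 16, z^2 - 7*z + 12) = z - 4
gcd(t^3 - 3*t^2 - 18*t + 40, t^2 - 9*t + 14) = t - 2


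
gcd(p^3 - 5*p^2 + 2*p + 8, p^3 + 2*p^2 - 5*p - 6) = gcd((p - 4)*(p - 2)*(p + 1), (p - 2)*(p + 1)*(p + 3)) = p^2 - p - 2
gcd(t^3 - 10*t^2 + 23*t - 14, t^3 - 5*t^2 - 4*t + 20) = t - 2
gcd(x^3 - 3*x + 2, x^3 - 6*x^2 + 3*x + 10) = 1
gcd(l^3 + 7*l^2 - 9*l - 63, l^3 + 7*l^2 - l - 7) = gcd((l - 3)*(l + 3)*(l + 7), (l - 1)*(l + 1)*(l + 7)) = l + 7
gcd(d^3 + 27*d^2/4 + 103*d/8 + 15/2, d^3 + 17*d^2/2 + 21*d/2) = d + 3/2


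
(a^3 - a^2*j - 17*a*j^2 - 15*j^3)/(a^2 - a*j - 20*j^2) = (a^2 + 4*a*j + 3*j^2)/(a + 4*j)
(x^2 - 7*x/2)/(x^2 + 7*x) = (x - 7/2)/(x + 7)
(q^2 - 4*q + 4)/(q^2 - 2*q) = (q - 2)/q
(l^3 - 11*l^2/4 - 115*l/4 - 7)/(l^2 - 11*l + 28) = (l^2 + 17*l/4 + 1)/(l - 4)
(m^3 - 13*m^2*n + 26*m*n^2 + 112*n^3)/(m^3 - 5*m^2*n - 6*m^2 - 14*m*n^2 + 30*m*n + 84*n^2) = (m - 8*n)/(m - 6)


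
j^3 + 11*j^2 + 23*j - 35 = (j - 1)*(j + 5)*(j + 7)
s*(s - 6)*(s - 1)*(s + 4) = s^4 - 3*s^3 - 22*s^2 + 24*s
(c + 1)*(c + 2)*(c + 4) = c^3 + 7*c^2 + 14*c + 8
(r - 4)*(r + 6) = r^2 + 2*r - 24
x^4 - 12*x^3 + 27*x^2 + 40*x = x*(x - 8)*(x - 5)*(x + 1)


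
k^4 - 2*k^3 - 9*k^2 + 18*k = k*(k - 3)*(k - 2)*(k + 3)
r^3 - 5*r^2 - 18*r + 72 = (r - 6)*(r - 3)*(r + 4)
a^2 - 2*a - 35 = (a - 7)*(a + 5)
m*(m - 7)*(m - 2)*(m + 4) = m^4 - 5*m^3 - 22*m^2 + 56*m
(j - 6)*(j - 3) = j^2 - 9*j + 18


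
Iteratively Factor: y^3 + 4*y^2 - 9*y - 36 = (y - 3)*(y^2 + 7*y + 12) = (y - 3)*(y + 3)*(y + 4)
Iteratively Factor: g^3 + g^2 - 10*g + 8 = (g - 2)*(g^2 + 3*g - 4) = (g - 2)*(g - 1)*(g + 4)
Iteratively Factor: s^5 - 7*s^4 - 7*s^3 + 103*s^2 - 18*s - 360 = (s - 4)*(s^4 - 3*s^3 - 19*s^2 + 27*s + 90) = (s - 4)*(s - 3)*(s^3 - 19*s - 30) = (s - 4)*(s - 3)*(s + 3)*(s^2 - 3*s - 10) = (s - 5)*(s - 4)*(s - 3)*(s + 3)*(s + 2)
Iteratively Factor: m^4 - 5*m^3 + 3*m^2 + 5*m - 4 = (m - 1)*(m^3 - 4*m^2 - m + 4) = (m - 1)^2*(m^2 - 3*m - 4) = (m - 1)^2*(m + 1)*(m - 4)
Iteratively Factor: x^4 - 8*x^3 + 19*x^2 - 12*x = (x - 4)*(x^3 - 4*x^2 + 3*x) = x*(x - 4)*(x^2 - 4*x + 3) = x*(x - 4)*(x - 3)*(x - 1)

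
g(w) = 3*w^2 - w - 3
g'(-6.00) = -37.00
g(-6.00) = 111.00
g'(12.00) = 71.00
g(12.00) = 417.00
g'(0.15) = -0.10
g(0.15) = -3.08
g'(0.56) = 2.36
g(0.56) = -2.62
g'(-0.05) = -1.30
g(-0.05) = -2.94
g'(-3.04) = -19.24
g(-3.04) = 27.76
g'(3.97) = 22.82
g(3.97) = 40.31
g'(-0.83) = -5.98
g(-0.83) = -0.10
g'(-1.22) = -8.32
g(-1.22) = 2.69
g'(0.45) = 1.70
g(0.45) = -2.84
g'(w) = 6*w - 1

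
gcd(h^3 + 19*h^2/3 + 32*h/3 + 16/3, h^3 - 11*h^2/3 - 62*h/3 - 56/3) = h + 4/3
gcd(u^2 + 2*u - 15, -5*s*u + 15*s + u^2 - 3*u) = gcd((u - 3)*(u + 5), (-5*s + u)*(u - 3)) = u - 3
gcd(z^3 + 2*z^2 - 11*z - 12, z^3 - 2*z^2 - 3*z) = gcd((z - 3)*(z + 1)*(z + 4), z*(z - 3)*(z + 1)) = z^2 - 2*z - 3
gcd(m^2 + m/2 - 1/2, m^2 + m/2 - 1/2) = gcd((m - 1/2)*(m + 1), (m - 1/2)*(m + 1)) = m^2 + m/2 - 1/2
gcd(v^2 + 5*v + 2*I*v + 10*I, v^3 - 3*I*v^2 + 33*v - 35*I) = 1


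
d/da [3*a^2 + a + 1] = 6*a + 1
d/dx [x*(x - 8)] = 2*x - 8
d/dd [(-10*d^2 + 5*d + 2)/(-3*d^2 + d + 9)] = (5*d^2 - 168*d + 43)/(9*d^4 - 6*d^3 - 53*d^2 + 18*d + 81)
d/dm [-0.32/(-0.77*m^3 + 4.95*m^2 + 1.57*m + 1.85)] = (-0.7392*m^2 + 3.168*m + 0.5024)/(-0.77*m^3 + 4.95*m^2 + 1.57*m + 1.85)^2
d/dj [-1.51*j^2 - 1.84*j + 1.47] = -3.02*j - 1.84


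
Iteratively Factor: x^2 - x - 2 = (x + 1)*(x - 2)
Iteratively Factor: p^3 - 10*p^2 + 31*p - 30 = (p - 3)*(p^2 - 7*p + 10) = (p - 3)*(p - 2)*(p - 5)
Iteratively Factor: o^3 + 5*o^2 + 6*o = (o + 2)*(o^2 + 3*o) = (o + 2)*(o + 3)*(o)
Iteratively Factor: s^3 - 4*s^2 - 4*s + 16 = (s + 2)*(s^2 - 6*s + 8) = (s - 4)*(s + 2)*(s - 2)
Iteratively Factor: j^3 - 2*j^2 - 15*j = (j)*(j^2 - 2*j - 15) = j*(j - 5)*(j + 3)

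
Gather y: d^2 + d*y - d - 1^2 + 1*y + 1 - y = d^2 + d*y - d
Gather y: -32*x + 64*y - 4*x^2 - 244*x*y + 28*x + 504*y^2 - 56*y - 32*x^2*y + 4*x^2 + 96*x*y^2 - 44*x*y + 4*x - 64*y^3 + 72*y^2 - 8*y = -64*y^3 + y^2*(96*x + 576) + y*(-32*x^2 - 288*x)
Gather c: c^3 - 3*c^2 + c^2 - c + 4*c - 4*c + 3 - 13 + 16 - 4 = c^3 - 2*c^2 - c + 2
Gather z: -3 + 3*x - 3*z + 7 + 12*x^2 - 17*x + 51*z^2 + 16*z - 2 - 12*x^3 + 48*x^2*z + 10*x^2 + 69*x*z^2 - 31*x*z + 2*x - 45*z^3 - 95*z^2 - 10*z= -12*x^3 + 22*x^2 - 12*x - 45*z^3 + z^2*(69*x - 44) + z*(48*x^2 - 31*x + 3) + 2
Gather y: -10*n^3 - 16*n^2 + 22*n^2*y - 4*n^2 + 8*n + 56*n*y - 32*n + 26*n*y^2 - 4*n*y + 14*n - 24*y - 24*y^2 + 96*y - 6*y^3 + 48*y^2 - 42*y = -10*n^3 - 20*n^2 - 10*n - 6*y^3 + y^2*(26*n + 24) + y*(22*n^2 + 52*n + 30)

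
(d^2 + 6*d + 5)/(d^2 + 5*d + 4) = (d + 5)/(d + 4)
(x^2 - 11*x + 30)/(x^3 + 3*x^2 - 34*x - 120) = (x - 5)/(x^2 + 9*x + 20)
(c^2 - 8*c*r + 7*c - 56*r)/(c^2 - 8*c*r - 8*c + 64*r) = (c + 7)/(c - 8)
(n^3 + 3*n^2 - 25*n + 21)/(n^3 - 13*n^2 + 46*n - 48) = (n^2 + 6*n - 7)/(n^2 - 10*n + 16)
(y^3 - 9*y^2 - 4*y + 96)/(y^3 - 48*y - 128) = (y^2 - y - 12)/(y^2 + 8*y + 16)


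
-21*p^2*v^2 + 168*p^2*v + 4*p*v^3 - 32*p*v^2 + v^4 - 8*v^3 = v*(-3*p + v)*(7*p + v)*(v - 8)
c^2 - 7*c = c*(c - 7)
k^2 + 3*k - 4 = (k - 1)*(k + 4)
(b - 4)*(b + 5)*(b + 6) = b^3 + 7*b^2 - 14*b - 120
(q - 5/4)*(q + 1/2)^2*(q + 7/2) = q^4 + 13*q^3/4 - 15*q^2/8 - 61*q/16 - 35/32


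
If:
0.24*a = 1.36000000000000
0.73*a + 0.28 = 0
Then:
No Solution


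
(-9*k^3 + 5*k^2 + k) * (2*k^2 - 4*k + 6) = -18*k^5 + 46*k^4 - 72*k^3 + 26*k^2 + 6*k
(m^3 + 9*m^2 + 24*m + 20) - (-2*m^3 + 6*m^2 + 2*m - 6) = 3*m^3 + 3*m^2 + 22*m + 26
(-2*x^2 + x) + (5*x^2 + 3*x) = 3*x^2 + 4*x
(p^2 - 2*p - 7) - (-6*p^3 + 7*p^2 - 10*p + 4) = 6*p^3 - 6*p^2 + 8*p - 11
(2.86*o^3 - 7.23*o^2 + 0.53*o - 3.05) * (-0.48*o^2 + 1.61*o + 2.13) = -1.3728*o^5 + 8.075*o^4 - 5.8029*o^3 - 13.0826*o^2 - 3.7816*o - 6.4965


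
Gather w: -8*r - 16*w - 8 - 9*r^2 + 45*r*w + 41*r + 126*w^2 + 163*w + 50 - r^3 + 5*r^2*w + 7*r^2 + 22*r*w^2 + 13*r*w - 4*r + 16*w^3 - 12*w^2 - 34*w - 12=-r^3 - 2*r^2 + 29*r + 16*w^3 + w^2*(22*r + 114) + w*(5*r^2 + 58*r + 113) + 30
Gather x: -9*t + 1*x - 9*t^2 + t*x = -9*t^2 - 9*t + x*(t + 1)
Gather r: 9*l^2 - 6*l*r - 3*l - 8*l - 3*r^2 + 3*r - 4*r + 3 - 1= 9*l^2 - 11*l - 3*r^2 + r*(-6*l - 1) + 2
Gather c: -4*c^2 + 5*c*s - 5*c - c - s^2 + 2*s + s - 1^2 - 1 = -4*c^2 + c*(5*s - 6) - s^2 + 3*s - 2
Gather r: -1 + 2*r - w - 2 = 2*r - w - 3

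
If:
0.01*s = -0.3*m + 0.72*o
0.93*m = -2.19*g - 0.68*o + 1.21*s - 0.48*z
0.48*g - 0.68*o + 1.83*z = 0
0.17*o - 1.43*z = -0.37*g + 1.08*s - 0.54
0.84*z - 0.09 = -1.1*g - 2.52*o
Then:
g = 4.27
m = -3.24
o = -1.30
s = 3.88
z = -1.60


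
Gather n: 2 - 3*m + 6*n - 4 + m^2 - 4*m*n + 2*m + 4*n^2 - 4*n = m^2 - m + 4*n^2 + n*(2 - 4*m) - 2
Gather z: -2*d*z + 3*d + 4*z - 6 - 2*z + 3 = 3*d + z*(2 - 2*d) - 3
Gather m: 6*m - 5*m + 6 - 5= m + 1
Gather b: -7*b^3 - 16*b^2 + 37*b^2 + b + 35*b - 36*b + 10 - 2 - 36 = -7*b^3 + 21*b^2 - 28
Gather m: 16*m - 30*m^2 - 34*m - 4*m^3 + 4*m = -4*m^3 - 30*m^2 - 14*m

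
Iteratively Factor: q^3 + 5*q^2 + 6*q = (q + 2)*(q^2 + 3*q) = q*(q + 2)*(q + 3)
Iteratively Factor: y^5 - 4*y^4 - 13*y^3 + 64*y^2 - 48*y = (y)*(y^4 - 4*y^3 - 13*y^2 + 64*y - 48) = y*(y + 4)*(y^3 - 8*y^2 + 19*y - 12) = y*(y - 3)*(y + 4)*(y^2 - 5*y + 4) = y*(y - 4)*(y - 3)*(y + 4)*(y - 1)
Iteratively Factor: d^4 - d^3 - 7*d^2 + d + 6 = (d - 1)*(d^3 - 7*d - 6) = (d - 1)*(d + 2)*(d^2 - 2*d - 3) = (d - 3)*(d - 1)*(d + 2)*(d + 1)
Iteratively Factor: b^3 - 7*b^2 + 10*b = (b)*(b^2 - 7*b + 10) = b*(b - 5)*(b - 2)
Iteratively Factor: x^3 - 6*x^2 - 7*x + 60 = (x - 5)*(x^2 - x - 12) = (x - 5)*(x + 3)*(x - 4)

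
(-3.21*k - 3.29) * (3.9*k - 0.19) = -12.519*k^2 - 12.2211*k + 0.6251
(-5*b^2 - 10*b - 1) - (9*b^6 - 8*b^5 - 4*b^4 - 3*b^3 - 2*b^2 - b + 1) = -9*b^6 + 8*b^5 + 4*b^4 + 3*b^3 - 3*b^2 - 9*b - 2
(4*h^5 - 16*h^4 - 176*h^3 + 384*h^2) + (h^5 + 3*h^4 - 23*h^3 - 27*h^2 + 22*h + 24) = 5*h^5 - 13*h^4 - 199*h^3 + 357*h^2 + 22*h + 24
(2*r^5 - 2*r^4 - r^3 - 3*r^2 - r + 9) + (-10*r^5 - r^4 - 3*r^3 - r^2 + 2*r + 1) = -8*r^5 - 3*r^4 - 4*r^3 - 4*r^2 + r + 10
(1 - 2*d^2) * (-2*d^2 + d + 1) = 4*d^4 - 2*d^3 - 4*d^2 + d + 1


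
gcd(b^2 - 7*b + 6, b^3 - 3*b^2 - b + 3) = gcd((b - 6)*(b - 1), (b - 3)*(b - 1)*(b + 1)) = b - 1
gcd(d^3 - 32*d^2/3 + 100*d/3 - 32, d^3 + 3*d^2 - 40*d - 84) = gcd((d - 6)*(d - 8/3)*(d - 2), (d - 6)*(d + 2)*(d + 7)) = d - 6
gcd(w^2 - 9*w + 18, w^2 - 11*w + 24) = w - 3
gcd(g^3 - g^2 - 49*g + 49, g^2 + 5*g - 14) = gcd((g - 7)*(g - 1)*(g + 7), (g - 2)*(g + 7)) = g + 7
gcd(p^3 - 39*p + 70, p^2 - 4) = p - 2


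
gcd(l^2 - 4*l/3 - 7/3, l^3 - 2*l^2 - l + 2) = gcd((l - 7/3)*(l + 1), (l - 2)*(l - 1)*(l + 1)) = l + 1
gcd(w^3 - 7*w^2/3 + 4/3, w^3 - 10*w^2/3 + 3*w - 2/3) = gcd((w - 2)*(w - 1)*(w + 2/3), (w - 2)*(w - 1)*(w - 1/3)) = w^2 - 3*w + 2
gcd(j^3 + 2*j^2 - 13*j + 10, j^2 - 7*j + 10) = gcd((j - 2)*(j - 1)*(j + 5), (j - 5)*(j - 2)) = j - 2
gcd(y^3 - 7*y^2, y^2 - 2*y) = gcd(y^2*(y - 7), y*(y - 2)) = y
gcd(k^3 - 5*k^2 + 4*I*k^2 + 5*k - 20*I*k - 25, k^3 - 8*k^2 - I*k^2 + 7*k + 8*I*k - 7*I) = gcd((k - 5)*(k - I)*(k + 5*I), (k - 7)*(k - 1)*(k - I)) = k - I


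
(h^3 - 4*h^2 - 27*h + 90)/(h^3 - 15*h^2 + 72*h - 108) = (h + 5)/(h - 6)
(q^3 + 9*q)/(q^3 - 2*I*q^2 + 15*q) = (q - 3*I)/(q - 5*I)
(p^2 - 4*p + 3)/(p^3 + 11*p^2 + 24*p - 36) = (p - 3)/(p^2 + 12*p + 36)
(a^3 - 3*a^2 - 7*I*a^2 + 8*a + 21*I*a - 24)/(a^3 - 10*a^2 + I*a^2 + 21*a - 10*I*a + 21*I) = (a - 8*I)/(a - 7)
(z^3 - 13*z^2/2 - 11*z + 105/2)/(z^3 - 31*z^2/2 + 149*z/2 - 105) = (z + 3)/(z - 6)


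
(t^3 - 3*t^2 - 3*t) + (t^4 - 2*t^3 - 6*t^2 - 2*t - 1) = t^4 - t^3 - 9*t^2 - 5*t - 1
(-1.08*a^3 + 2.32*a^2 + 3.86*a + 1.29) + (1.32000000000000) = -1.08*a^3 + 2.32*a^2 + 3.86*a + 2.61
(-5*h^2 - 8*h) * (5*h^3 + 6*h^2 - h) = -25*h^5 - 70*h^4 - 43*h^3 + 8*h^2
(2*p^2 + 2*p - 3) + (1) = 2*p^2 + 2*p - 2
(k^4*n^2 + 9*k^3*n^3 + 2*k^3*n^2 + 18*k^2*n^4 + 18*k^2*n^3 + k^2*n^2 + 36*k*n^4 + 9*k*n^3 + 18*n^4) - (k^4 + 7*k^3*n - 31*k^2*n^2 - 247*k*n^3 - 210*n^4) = k^4*n^2 - k^4 + 9*k^3*n^3 + 2*k^3*n^2 - 7*k^3*n + 18*k^2*n^4 + 18*k^2*n^3 + 32*k^2*n^2 + 36*k*n^4 + 256*k*n^3 + 228*n^4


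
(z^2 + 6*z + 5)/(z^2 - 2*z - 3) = (z + 5)/(z - 3)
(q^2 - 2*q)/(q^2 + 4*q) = (q - 2)/(q + 4)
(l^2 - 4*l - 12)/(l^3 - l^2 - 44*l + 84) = (l + 2)/(l^2 + 5*l - 14)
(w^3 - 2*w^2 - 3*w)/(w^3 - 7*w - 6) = w/(w + 2)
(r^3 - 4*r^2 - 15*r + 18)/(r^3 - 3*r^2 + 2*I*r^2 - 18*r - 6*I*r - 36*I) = (r - 1)/(r + 2*I)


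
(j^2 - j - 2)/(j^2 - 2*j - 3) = (j - 2)/(j - 3)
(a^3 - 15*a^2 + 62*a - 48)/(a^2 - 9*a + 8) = a - 6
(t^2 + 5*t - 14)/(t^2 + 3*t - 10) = (t + 7)/(t + 5)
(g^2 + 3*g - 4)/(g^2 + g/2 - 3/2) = 2*(g + 4)/(2*g + 3)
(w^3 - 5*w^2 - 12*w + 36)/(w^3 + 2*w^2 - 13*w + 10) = (w^2 - 3*w - 18)/(w^2 + 4*w - 5)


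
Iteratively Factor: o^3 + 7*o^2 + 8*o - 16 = (o + 4)*(o^2 + 3*o - 4) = (o + 4)^2*(o - 1)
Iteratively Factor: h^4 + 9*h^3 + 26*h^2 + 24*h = (h + 3)*(h^3 + 6*h^2 + 8*h) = h*(h + 3)*(h^2 + 6*h + 8) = h*(h + 3)*(h + 4)*(h + 2)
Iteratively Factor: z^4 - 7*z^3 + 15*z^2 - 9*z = (z - 1)*(z^3 - 6*z^2 + 9*z) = (z - 3)*(z - 1)*(z^2 - 3*z) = z*(z - 3)*(z - 1)*(z - 3)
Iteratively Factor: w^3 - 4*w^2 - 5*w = (w - 5)*(w^2 + w) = w*(w - 5)*(w + 1)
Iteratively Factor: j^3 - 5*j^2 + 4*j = (j - 4)*(j^2 - j) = j*(j - 4)*(j - 1)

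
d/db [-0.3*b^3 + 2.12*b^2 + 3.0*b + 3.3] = -0.9*b^2 + 4.24*b + 3.0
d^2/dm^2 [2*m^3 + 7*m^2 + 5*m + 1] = 12*m + 14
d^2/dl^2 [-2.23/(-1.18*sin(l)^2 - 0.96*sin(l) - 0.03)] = (-12.420208*sin(l)^4 - 7.578432*sin(l)^3 + 16.890912*sin(l)^2 + 15.221088*sin(l) + 3.952452)/(1.18*sin(l)^2 + 0.96*sin(l) + 0.03)^3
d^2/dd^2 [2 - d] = 0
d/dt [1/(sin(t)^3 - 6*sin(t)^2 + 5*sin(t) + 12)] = (-3*sin(t)^2 + 12*sin(t) - 5)*cos(t)/(sin(t)^3 - 6*sin(t)^2 + 5*sin(t) + 12)^2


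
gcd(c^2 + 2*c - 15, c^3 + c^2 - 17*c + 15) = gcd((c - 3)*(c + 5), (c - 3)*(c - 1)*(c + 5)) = c^2 + 2*c - 15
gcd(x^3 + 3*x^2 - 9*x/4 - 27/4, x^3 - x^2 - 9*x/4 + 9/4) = x^2 - 9/4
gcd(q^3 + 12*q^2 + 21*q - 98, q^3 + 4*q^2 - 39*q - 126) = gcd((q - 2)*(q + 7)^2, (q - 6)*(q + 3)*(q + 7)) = q + 7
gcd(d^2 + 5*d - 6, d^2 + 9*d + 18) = d + 6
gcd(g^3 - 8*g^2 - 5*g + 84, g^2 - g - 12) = g^2 - g - 12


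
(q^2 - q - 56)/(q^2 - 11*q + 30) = (q^2 - q - 56)/(q^2 - 11*q + 30)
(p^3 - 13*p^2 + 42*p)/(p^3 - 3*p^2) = (p^2 - 13*p + 42)/(p*(p - 3))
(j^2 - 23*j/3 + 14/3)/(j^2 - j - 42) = (j - 2/3)/(j + 6)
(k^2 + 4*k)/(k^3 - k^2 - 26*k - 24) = k/(k^2 - 5*k - 6)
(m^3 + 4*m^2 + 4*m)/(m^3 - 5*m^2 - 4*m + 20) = m*(m + 2)/(m^2 - 7*m + 10)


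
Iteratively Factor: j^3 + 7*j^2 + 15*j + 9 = (j + 3)*(j^2 + 4*j + 3) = (j + 1)*(j + 3)*(j + 3)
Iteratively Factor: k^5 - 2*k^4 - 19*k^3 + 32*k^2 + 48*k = (k - 4)*(k^4 + 2*k^3 - 11*k^2 - 12*k) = (k - 4)*(k + 1)*(k^3 + k^2 - 12*k) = k*(k - 4)*(k + 1)*(k^2 + k - 12) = k*(k - 4)*(k + 1)*(k + 4)*(k - 3)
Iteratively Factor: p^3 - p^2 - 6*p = (p - 3)*(p^2 + 2*p) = (p - 3)*(p + 2)*(p)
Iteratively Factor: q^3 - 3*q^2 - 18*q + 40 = (q - 5)*(q^2 + 2*q - 8) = (q - 5)*(q + 4)*(q - 2)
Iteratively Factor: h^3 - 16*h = (h - 4)*(h^2 + 4*h) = h*(h - 4)*(h + 4)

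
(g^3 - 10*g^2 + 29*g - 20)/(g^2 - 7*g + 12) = (g^2 - 6*g + 5)/(g - 3)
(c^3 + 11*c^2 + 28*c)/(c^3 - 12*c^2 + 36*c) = (c^2 + 11*c + 28)/(c^2 - 12*c + 36)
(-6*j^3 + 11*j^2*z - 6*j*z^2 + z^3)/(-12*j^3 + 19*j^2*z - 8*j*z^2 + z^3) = (-2*j + z)/(-4*j + z)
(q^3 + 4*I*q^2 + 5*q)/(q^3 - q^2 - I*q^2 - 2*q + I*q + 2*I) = q*(q + 5*I)/(q^2 - q - 2)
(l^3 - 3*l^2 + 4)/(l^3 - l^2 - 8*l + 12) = (l + 1)/(l + 3)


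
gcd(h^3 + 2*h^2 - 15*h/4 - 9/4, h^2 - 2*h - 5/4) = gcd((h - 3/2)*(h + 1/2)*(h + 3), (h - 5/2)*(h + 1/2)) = h + 1/2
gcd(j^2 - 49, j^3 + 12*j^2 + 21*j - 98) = j + 7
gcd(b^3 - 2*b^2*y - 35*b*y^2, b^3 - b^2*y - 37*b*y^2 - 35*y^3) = -b^2 + 2*b*y + 35*y^2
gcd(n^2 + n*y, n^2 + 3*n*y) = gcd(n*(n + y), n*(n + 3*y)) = n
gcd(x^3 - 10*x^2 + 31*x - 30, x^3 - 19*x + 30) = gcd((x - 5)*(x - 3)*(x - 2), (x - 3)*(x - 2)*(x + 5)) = x^2 - 5*x + 6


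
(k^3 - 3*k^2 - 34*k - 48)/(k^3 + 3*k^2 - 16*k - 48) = (k^2 - 6*k - 16)/(k^2 - 16)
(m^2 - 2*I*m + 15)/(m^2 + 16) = (m^2 - 2*I*m + 15)/(m^2 + 16)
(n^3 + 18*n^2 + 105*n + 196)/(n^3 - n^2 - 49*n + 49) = (n^2 + 11*n + 28)/(n^2 - 8*n + 7)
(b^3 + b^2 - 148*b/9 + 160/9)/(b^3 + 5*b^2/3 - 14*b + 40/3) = (b - 8/3)/(b - 2)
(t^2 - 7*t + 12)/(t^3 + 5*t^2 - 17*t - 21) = (t - 4)/(t^2 + 8*t + 7)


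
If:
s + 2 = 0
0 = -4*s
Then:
No Solution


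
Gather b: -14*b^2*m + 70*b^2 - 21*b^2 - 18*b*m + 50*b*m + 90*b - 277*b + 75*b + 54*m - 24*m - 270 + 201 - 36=b^2*(49 - 14*m) + b*(32*m - 112) + 30*m - 105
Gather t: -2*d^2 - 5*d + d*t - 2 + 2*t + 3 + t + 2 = -2*d^2 - 5*d + t*(d + 3) + 3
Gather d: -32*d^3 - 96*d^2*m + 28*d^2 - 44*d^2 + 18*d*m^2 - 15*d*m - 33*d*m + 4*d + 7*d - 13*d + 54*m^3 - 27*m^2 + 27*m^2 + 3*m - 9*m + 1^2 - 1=-32*d^3 + d^2*(-96*m - 16) + d*(18*m^2 - 48*m - 2) + 54*m^3 - 6*m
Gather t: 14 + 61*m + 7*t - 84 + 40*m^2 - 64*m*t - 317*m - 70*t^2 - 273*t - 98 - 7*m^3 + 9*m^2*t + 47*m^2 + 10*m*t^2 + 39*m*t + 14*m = -7*m^3 + 87*m^2 - 242*m + t^2*(10*m - 70) + t*(9*m^2 - 25*m - 266) - 168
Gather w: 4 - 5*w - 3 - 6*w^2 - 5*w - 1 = -6*w^2 - 10*w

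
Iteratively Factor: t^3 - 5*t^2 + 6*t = (t - 3)*(t^2 - 2*t) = (t - 3)*(t - 2)*(t)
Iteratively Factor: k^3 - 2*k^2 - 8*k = (k - 4)*(k^2 + 2*k) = (k - 4)*(k + 2)*(k)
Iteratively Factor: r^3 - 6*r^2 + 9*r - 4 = (r - 1)*(r^2 - 5*r + 4) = (r - 4)*(r - 1)*(r - 1)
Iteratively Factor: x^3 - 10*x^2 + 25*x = (x - 5)*(x^2 - 5*x) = (x - 5)^2*(x)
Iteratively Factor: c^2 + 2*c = (c)*(c + 2)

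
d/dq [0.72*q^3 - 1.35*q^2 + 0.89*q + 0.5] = 2.16*q^2 - 2.7*q + 0.89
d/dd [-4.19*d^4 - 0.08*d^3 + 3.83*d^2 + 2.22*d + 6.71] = -16.76*d^3 - 0.24*d^2 + 7.66*d + 2.22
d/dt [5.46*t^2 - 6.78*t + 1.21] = 10.92*t - 6.78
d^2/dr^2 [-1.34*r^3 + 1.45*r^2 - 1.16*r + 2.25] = 2.9 - 8.04*r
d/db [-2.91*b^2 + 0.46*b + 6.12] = 0.46 - 5.82*b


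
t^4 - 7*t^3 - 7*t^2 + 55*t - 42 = (t - 7)*(t - 2)*(t - 1)*(t + 3)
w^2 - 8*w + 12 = (w - 6)*(w - 2)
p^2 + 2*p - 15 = (p - 3)*(p + 5)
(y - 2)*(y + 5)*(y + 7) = y^3 + 10*y^2 + 11*y - 70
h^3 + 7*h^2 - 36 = (h - 2)*(h + 3)*(h + 6)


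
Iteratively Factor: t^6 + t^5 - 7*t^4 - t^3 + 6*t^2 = (t)*(t^5 + t^4 - 7*t^3 - t^2 + 6*t) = t*(t + 1)*(t^4 - 7*t^2 + 6*t) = t*(t + 1)*(t + 3)*(t^3 - 3*t^2 + 2*t) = t^2*(t + 1)*(t + 3)*(t^2 - 3*t + 2) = t^2*(t - 1)*(t + 1)*(t + 3)*(t - 2)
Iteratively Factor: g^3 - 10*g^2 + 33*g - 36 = (g - 3)*(g^2 - 7*g + 12) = (g - 3)^2*(g - 4)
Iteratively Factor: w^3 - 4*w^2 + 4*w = (w)*(w^2 - 4*w + 4) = w*(w - 2)*(w - 2)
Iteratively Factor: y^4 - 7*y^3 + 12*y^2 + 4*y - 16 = (y - 4)*(y^3 - 3*y^2 + 4) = (y - 4)*(y + 1)*(y^2 - 4*y + 4) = (y - 4)*(y - 2)*(y + 1)*(y - 2)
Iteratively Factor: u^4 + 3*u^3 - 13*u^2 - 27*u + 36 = (u - 3)*(u^3 + 6*u^2 + 5*u - 12) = (u - 3)*(u - 1)*(u^2 + 7*u + 12) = (u - 3)*(u - 1)*(u + 4)*(u + 3)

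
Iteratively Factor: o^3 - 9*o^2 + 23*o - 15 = (o - 3)*(o^2 - 6*o + 5) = (o - 3)*(o - 1)*(o - 5)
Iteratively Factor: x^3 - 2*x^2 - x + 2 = (x + 1)*(x^2 - 3*x + 2) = (x - 1)*(x + 1)*(x - 2)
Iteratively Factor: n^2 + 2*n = (n + 2)*(n)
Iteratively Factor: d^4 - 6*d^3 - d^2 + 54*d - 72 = (d - 3)*(d^3 - 3*d^2 - 10*d + 24) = (d - 3)*(d + 3)*(d^2 - 6*d + 8) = (d - 3)*(d - 2)*(d + 3)*(d - 4)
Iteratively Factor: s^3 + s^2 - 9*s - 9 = (s + 3)*(s^2 - 2*s - 3) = (s - 3)*(s + 3)*(s + 1)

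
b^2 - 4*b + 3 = (b - 3)*(b - 1)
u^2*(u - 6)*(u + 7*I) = u^4 - 6*u^3 + 7*I*u^3 - 42*I*u^2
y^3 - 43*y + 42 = (y - 6)*(y - 1)*(y + 7)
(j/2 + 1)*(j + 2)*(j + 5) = j^3/2 + 9*j^2/2 + 12*j + 10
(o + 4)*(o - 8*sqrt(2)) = o^2 - 8*sqrt(2)*o + 4*o - 32*sqrt(2)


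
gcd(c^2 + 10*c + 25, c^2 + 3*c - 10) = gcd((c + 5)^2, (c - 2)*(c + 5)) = c + 5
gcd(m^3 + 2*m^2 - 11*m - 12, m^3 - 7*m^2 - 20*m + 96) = m^2 + m - 12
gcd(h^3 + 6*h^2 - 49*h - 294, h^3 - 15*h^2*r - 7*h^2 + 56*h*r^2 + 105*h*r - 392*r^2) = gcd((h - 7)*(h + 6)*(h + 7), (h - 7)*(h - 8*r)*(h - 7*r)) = h - 7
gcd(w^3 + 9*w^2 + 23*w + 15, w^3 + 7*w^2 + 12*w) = w + 3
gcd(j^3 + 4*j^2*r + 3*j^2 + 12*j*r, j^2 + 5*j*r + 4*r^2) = j + 4*r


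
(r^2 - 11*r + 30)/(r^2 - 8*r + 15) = (r - 6)/(r - 3)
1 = 1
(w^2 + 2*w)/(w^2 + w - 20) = w*(w + 2)/(w^2 + w - 20)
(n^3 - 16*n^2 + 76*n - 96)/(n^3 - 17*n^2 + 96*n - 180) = (n^2 - 10*n + 16)/(n^2 - 11*n + 30)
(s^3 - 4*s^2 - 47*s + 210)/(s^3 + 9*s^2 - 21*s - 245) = (s - 6)/(s + 7)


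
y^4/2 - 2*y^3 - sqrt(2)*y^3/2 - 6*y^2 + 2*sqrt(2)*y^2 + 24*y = y*(y/2 + sqrt(2))*(y - 4)*(y - 3*sqrt(2))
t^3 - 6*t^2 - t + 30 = (t - 5)*(t - 3)*(t + 2)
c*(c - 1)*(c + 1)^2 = c^4 + c^3 - c^2 - c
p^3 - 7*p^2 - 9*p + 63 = (p - 7)*(p - 3)*(p + 3)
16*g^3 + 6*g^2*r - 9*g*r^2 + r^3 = (-8*g + r)*(-2*g + r)*(g + r)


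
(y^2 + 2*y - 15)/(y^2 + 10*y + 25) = (y - 3)/(y + 5)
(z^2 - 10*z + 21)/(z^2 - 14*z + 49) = (z - 3)/(z - 7)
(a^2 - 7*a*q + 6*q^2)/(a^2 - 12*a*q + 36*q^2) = (-a + q)/(-a + 6*q)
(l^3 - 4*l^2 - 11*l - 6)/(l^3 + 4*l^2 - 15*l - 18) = (l^2 - 5*l - 6)/(l^2 + 3*l - 18)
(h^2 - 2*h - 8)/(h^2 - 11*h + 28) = (h + 2)/(h - 7)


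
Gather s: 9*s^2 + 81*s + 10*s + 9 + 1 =9*s^2 + 91*s + 10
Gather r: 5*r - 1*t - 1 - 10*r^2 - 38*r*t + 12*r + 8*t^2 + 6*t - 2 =-10*r^2 + r*(17 - 38*t) + 8*t^2 + 5*t - 3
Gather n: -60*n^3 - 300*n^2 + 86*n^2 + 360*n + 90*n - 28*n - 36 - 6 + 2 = -60*n^3 - 214*n^2 + 422*n - 40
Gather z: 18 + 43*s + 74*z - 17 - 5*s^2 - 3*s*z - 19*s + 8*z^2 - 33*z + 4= -5*s^2 + 24*s + 8*z^2 + z*(41 - 3*s) + 5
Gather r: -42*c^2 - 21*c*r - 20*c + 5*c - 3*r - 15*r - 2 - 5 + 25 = -42*c^2 - 15*c + r*(-21*c - 18) + 18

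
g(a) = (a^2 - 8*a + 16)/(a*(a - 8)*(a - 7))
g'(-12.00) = 0.00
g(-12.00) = -0.06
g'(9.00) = -1.68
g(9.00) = 1.39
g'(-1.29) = -0.18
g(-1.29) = -0.28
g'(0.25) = -4.58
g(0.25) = 1.08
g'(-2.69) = -0.04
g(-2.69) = -0.16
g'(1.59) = -0.12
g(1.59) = 0.11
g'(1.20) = -0.20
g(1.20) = 0.17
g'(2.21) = -0.06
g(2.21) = 0.05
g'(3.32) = -0.02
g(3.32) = 0.01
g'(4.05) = 0.00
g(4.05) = 0.00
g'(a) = (2*a - 8)/(a*(a - 8)*(a - 7)) - (a^2 - 8*a + 16)/(a*(a - 8)*(a - 7)^2) - (a^2 - 8*a + 16)/(a*(a - 8)^2*(a - 7)) - (a^2 - 8*a + 16)/(a^2*(a - 8)*(a - 7)) = (-a^4 + 16*a^3 - 112*a^2 + 480*a - 896)/(a^2*(a^4 - 30*a^3 + 337*a^2 - 1680*a + 3136))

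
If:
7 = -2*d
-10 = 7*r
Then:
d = -7/2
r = -10/7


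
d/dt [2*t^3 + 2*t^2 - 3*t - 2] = 6*t^2 + 4*t - 3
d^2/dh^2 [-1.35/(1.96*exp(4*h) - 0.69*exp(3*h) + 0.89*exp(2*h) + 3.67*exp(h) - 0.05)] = (-1.35*(7.84*exp(3*h) - 2.07*exp(2*h) + 1.78*exp(h) + 3.67)*(15.68*exp(3*h) - 4.14*exp(2*h) + 3.56*exp(h) + 7.34)*exp(h) + (42.336*exp(3*h) - 8.3835*exp(2*h) + 4.806*exp(h) + 4.9545)*(1.96*exp(4*h) - 0.69*exp(3*h) + 0.89*exp(2*h) + 3.67*exp(h) - 0.05))*exp(h)/(1.96*exp(4*h) - 0.69*exp(3*h) + 0.89*exp(2*h) + 3.67*exp(h) - 0.05)^3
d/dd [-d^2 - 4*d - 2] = -2*d - 4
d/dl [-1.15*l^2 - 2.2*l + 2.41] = -2.3*l - 2.2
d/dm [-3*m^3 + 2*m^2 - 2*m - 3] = -9*m^2 + 4*m - 2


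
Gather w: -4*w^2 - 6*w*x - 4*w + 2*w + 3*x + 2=-4*w^2 + w*(-6*x - 2) + 3*x + 2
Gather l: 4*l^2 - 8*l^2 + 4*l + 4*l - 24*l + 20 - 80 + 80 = -4*l^2 - 16*l + 20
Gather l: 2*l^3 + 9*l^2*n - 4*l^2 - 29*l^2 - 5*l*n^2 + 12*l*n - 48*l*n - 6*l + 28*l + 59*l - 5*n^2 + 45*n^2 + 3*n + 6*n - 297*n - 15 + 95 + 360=2*l^3 + l^2*(9*n - 33) + l*(-5*n^2 - 36*n + 81) + 40*n^2 - 288*n + 440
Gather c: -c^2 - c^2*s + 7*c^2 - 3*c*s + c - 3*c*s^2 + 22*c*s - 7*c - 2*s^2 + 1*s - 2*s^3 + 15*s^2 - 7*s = c^2*(6 - s) + c*(-3*s^2 + 19*s - 6) - 2*s^3 + 13*s^2 - 6*s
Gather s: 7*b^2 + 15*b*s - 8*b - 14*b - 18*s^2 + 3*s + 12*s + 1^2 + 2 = 7*b^2 - 22*b - 18*s^2 + s*(15*b + 15) + 3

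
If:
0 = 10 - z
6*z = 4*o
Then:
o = 15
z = 10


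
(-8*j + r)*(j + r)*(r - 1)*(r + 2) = -8*j^2*r^2 - 8*j^2*r + 16*j^2 - 7*j*r^3 - 7*j*r^2 + 14*j*r + r^4 + r^3 - 2*r^2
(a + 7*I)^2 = a^2 + 14*I*a - 49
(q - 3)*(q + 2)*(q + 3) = q^3 + 2*q^2 - 9*q - 18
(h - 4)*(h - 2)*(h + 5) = h^3 - h^2 - 22*h + 40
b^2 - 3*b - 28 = (b - 7)*(b + 4)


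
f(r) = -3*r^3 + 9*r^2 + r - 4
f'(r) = -9*r^2 + 18*r + 1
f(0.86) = 1.61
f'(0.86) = 9.82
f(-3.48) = 227.95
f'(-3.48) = -170.63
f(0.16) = -3.62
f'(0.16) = 3.65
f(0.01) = -3.99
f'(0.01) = 1.18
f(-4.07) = 343.27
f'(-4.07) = -221.34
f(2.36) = 9.05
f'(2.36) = -6.65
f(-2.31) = 78.69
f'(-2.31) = -88.60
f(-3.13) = 173.03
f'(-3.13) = -143.51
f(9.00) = -1453.00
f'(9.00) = -566.00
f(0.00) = -4.00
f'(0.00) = 1.00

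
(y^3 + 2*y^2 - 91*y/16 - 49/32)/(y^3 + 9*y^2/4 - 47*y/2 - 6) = (8*y^2 + 14*y - 49)/(8*(y^2 + 2*y - 24))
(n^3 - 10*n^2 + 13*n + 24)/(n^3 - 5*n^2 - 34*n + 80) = (n^2 - 2*n - 3)/(n^2 + 3*n - 10)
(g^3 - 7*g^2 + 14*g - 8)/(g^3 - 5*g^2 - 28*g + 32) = (g^2 - 6*g + 8)/(g^2 - 4*g - 32)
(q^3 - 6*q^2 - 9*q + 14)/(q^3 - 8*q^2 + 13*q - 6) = (q^2 - 5*q - 14)/(q^2 - 7*q + 6)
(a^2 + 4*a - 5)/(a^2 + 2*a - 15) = (a - 1)/(a - 3)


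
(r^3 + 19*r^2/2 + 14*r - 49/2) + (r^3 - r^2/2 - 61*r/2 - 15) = 2*r^3 + 9*r^2 - 33*r/2 - 79/2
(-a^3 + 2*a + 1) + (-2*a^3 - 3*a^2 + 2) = -3*a^3 - 3*a^2 + 2*a + 3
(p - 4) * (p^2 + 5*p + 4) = p^3 + p^2 - 16*p - 16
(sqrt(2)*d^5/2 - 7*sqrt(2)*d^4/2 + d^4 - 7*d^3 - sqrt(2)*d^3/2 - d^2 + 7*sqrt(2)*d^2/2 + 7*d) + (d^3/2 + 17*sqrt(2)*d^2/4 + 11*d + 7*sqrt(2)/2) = sqrt(2)*d^5/2 - 7*sqrt(2)*d^4/2 + d^4 - 13*d^3/2 - sqrt(2)*d^3/2 - d^2 + 31*sqrt(2)*d^2/4 + 18*d + 7*sqrt(2)/2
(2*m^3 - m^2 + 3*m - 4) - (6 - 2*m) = 2*m^3 - m^2 + 5*m - 10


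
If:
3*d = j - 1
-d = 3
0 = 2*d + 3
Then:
No Solution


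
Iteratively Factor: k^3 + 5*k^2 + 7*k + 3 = (k + 1)*(k^2 + 4*k + 3) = (k + 1)^2*(k + 3)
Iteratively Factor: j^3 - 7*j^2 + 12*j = (j - 3)*(j^2 - 4*j) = (j - 4)*(j - 3)*(j)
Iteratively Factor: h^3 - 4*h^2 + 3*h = (h)*(h^2 - 4*h + 3) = h*(h - 3)*(h - 1)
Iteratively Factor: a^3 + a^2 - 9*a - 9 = (a + 3)*(a^2 - 2*a - 3) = (a - 3)*(a + 3)*(a + 1)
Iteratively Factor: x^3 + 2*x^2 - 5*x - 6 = (x + 3)*(x^2 - x - 2) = (x - 2)*(x + 3)*(x + 1)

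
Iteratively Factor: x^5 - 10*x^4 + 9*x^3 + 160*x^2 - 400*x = (x - 5)*(x^4 - 5*x^3 - 16*x^2 + 80*x) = (x - 5)^2*(x^3 - 16*x) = (x - 5)^2*(x + 4)*(x^2 - 4*x) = (x - 5)^2*(x - 4)*(x + 4)*(x)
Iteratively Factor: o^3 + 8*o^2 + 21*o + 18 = (o + 3)*(o^2 + 5*o + 6) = (o + 3)^2*(o + 2)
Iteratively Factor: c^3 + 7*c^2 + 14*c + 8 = (c + 1)*(c^2 + 6*c + 8) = (c + 1)*(c + 2)*(c + 4)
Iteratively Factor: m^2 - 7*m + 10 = (m - 5)*(m - 2)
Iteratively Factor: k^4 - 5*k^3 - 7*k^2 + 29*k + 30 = (k - 5)*(k^3 - 7*k - 6) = (k - 5)*(k + 1)*(k^2 - k - 6) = (k - 5)*(k + 1)*(k + 2)*(k - 3)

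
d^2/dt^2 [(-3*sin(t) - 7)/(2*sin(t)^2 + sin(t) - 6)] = (12*sin(t)^5 + 106*sin(t)^4 + 234*sin(t)^3 + 193*sin(t)^2 - 150*sin(t) - 218)/(sin(t) - cos(2*t) - 5)^3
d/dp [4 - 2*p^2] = -4*p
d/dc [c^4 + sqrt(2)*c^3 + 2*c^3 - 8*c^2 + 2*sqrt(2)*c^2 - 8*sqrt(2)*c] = 4*c^3 + 3*sqrt(2)*c^2 + 6*c^2 - 16*c + 4*sqrt(2)*c - 8*sqrt(2)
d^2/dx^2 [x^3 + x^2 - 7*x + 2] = 6*x + 2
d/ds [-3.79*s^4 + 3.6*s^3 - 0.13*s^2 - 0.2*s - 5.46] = -15.16*s^3 + 10.8*s^2 - 0.26*s - 0.2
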